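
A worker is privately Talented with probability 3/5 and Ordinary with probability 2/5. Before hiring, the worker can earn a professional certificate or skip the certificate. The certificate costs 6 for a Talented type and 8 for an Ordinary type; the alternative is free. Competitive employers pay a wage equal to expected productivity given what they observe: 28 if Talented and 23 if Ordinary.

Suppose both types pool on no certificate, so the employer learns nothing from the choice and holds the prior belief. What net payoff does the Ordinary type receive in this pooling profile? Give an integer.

Pooled wage = 3/5·28 + 2/5·23 = 26.
Ordinary pays no cost for no certificate, so net payoff = 26.

26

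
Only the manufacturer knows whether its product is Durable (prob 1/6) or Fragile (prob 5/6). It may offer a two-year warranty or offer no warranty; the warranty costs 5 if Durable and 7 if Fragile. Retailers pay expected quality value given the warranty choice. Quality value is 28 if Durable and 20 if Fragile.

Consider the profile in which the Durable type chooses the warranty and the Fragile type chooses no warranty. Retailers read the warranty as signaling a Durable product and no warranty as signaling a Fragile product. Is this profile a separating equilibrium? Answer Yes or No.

Under these beliefs, the warranty earns price 28 and no warranty earns price 20.
Durable: the warranty nets 28 − 5 = 23; no warranty nets 20. Durable prefers the warranty.
Fragile: the warranty nets 28 − 7 = 21; no warranty nets 20. Fragile would deviate to the warranty.
Fragile has a profitable deviation, so the profile is not an equilibrium.

No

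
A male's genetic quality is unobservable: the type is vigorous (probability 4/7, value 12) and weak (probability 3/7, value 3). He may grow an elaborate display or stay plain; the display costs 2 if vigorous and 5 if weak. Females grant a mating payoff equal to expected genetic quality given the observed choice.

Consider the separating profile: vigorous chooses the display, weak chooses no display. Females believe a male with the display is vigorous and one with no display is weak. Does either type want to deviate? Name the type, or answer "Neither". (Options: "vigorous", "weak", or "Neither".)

The display pays 12; no display pays 3.
vigorous: assigned the display, nets 12 − 2 = 10; deviating to no display nets 3.
weak: assigned no display, nets 3; deviating to the display nets 12 − 5 = 7.
The weak type gains 4 by deviating.

weak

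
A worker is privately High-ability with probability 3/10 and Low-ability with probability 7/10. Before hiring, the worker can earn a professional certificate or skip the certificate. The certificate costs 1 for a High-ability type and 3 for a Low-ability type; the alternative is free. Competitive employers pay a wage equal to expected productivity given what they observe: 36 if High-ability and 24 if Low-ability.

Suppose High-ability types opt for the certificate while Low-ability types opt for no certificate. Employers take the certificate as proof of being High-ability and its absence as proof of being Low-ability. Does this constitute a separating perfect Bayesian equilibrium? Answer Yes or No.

Under these beliefs, the certificate earns wage 36 and no certificate earns wage 24.
High-ability: the certificate nets 36 − 1 = 35; no certificate nets 24. High-ability prefers the certificate.
Low-ability: the certificate nets 36 − 3 = 33; no certificate nets 24. Low-ability would deviate to the certificate.
Low-ability has a profitable deviation, so the profile is not an equilibrium.

No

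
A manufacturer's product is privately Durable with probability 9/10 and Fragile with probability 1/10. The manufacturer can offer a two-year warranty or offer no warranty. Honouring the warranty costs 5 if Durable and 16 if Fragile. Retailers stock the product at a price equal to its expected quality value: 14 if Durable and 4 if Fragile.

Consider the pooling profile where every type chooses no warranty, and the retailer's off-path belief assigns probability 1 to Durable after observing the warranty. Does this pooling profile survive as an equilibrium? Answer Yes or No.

Yes

On path, the retailer holds the prior and pays 9/10·14 + 1/10·4 = 13. Off path (the warranty), believing Durable, it pays 14.
Durable: no warranty nets 13; the warranty nets 14 − 5 = 9. Durable stays.
Fragile: no warranty nets 13; the warranty nets 14 − 16 = -2. Fragile stays.
No type deviates, so pooling is sustained.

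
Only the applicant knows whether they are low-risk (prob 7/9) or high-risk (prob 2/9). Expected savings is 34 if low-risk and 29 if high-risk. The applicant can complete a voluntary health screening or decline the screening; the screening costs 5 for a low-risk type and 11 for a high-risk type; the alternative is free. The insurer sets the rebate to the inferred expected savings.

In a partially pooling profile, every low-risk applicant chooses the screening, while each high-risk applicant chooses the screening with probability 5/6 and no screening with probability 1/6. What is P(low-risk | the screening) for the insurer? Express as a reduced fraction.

21/26

P(the screening) = (7/9)·1 + (2/9)·(5/6) = 26/27.
By Bayes' rule, P(low-risk | the screening) = (7/9) / (26/27) = 21/26.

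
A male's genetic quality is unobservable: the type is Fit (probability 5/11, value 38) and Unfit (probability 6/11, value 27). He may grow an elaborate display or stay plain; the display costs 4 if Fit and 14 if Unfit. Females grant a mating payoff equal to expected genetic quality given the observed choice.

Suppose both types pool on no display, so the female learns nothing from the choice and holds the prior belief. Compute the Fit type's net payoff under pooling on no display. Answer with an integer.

32

Pooled mating payoff = 5/11·38 + 6/11·27 = 32.
Fit pays no cost for no display, so net payoff = 32.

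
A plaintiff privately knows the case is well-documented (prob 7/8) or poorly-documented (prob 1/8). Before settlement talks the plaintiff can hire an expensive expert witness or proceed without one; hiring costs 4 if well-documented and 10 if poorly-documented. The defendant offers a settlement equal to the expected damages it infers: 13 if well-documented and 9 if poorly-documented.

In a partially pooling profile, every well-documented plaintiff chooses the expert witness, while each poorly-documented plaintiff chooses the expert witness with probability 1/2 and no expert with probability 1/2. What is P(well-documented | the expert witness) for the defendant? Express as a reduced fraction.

14/15

P(the expert witness) = (7/8)·1 + (1/8)·(1/2) = 15/16.
By Bayes' rule, P(well-documented | the expert witness) = (7/8) / (15/16) = 14/15.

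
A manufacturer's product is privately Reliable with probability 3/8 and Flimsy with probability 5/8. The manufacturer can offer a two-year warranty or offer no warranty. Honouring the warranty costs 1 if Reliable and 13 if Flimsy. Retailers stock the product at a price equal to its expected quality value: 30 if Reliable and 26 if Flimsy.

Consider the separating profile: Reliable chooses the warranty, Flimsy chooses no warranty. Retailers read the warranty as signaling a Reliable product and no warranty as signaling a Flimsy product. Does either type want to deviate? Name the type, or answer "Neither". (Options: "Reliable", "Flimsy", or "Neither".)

The warranty pays 30; no warranty pays 26.
Reliable: assigned the warranty, nets 30 − 1 = 29; deviating to no warranty nets 26.
Flimsy: assigned no warranty, nets 26; deviating to the warranty nets 30 − 13 = 17.
Both types strictly prefer their assigned action; no profitable deviation.

Neither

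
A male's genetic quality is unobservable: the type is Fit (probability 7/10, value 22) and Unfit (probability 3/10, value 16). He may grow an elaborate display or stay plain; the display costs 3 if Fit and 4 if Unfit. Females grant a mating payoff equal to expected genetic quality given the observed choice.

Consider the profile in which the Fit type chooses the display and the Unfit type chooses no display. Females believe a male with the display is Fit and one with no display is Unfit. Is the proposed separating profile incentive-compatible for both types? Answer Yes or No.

Under these beliefs, the display earns mating payoff 22 and no display earns mating payoff 16.
Fit: the display nets 22 − 3 = 19; no display nets 16. Fit prefers the display.
Unfit: the display nets 22 − 4 = 18; no display nets 16. Unfit would deviate to the display.
Unfit has a profitable deviation, so the profile is not an equilibrium.

No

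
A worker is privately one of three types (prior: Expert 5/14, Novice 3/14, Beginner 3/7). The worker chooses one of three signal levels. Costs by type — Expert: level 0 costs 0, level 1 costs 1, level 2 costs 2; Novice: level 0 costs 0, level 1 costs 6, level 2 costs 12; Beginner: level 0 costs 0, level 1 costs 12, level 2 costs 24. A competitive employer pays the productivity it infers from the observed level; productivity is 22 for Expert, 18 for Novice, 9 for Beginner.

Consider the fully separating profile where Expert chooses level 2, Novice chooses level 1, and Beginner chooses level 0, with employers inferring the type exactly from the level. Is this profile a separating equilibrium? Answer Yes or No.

Yes

Separating wages: level 2 → 22, level 1 → 18, level 0 → 9.
Expert (assigned level 2): level 0: 9 − 0 = 9; level 1: 18 − 1 = 17; level 2: 22 − 2 = 20. Expert stays.
Novice (assigned level 1): level 0: 9 − 0 = 9; level 1: 18 − 6 = 12; level 2: 22 − 12 = 10. Novice stays.
Beginner (assigned level 0): level 0: 9 − 0 = 9; level 1: 18 − 12 = 6; level 2: 22 − 24 = -2. Beginner stays.
Every type prefers its assigned level; separation holds.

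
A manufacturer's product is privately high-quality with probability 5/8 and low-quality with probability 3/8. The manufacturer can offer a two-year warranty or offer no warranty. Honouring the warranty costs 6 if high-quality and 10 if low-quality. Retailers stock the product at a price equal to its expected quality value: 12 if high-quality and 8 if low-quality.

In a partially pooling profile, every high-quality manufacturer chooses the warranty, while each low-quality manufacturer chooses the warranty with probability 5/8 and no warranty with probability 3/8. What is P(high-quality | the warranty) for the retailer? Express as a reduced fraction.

P(the warranty) = (5/8)·1 + (3/8)·(5/8) = 55/64.
By Bayes' rule, P(high-quality | the warranty) = (5/8) / (55/64) = 8/11.

8/11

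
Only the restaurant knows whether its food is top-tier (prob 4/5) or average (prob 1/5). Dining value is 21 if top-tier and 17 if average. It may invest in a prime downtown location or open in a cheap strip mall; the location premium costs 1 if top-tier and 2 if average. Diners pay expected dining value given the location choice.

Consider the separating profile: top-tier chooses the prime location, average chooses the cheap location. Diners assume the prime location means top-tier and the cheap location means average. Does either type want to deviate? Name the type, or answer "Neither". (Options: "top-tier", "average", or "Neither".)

average

The prime location pays 21; the cheap location pays 17.
top-tier: assigned the prime location, nets 21 − 1 = 20; deviating to the cheap location nets 17.
average: assigned the cheap location, nets 17; deviating to the prime location nets 21 − 2 = 19.
The average type gains 2 by deviating.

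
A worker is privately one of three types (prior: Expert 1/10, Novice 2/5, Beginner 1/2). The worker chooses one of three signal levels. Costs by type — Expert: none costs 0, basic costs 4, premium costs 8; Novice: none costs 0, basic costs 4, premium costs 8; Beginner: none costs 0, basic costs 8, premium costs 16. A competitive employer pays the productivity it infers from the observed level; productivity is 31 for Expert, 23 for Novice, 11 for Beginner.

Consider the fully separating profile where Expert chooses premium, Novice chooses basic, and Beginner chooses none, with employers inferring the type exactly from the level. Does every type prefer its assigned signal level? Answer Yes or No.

No

Separating wages: premium → 31, basic → 23, none → 11.
Expert (assigned premium): none: 11 − 0 = 11; basic: 23 − 4 = 19; premium: 31 − 8 = 23. Expert stays.
Novice (assigned basic): none: 11 − 0 = 11; basic: 23 − 4 = 19; premium: 31 − 8 = 23. Novice prefers premium.
Beginner (assigned none): none: 11 − 0 = 11; basic: 23 − 8 = 15; premium: 31 − 16 = 15. Beginner prefers basic.
At least one type deviates; the separating profile fails.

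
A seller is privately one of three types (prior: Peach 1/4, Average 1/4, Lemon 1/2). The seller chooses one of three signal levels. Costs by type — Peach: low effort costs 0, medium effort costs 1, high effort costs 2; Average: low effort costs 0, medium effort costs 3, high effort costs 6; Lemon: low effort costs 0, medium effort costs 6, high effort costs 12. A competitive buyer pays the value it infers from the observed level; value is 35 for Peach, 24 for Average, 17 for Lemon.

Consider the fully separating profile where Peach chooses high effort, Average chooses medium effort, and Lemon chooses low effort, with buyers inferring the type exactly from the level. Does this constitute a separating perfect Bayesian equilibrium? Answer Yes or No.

No

Separating prices: high effort → 35, medium effort → 24, low effort → 17.
Peach (assigned high effort): low effort: 17 − 0 = 17; medium effort: 24 − 1 = 23; high effort: 35 − 2 = 33. Peach stays.
Average (assigned medium effort): low effort: 17 − 0 = 17; medium effort: 24 − 3 = 21; high effort: 35 − 6 = 29. Average prefers high effort.
Lemon (assigned low effort): low effort: 17 − 0 = 17; medium effort: 24 − 6 = 18; high effort: 35 − 12 = 23. Lemon prefers high effort.
At least one type deviates; the separating profile fails.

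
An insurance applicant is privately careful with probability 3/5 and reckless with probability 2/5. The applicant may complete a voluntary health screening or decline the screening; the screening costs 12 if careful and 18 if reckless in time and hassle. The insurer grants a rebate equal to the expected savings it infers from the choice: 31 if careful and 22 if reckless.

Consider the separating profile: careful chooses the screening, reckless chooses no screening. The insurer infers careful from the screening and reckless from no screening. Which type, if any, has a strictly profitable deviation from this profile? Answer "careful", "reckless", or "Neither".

careful

The screening pays 31; no screening pays 22.
careful: assigned the screening, nets 31 − 12 = 19; deviating to no screening nets 22.
reckless: assigned no screening, nets 22; deviating to the screening nets 31 − 18 = 13.
The careful type gains 3 by deviating.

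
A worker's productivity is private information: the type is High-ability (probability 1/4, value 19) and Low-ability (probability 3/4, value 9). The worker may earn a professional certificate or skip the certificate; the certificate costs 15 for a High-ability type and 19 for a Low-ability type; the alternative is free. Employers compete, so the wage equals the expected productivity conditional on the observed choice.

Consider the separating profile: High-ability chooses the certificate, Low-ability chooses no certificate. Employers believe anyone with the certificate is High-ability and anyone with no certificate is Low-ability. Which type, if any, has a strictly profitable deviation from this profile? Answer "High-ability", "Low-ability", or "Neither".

The certificate pays 19; no certificate pays 9.
High-ability: assigned the certificate, nets 19 − 15 = 4; deviating to no certificate nets 9.
Low-ability: assigned no certificate, nets 9; deviating to the certificate nets 19 − 19 = 0.
The High-ability type gains 5 by deviating.

High-ability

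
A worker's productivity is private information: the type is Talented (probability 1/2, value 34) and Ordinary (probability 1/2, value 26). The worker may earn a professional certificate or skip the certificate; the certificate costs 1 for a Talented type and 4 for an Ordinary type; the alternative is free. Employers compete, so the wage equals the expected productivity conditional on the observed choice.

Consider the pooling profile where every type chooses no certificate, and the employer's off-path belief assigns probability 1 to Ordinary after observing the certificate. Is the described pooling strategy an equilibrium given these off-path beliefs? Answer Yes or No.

On path, the employer holds the prior and pays 1/2·34 + 1/2·26 = 30. Off path (the certificate), believing Ordinary, it pays 26.
Talented: no certificate nets 30; the certificate nets 26 − 1 = 25. Talented stays.
Ordinary: no certificate nets 30; the certificate nets 26 − 4 = 22. Ordinary stays.
No type deviates, so pooling is sustained.

Yes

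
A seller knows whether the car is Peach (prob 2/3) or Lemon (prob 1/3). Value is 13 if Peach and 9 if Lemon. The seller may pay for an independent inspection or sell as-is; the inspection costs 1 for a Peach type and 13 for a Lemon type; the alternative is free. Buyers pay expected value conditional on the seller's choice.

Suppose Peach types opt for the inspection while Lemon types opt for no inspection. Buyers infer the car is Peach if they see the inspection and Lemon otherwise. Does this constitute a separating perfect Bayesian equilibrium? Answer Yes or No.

Under these beliefs, the inspection earns price 13 and no inspection earns price 9.
Peach: the inspection nets 13 − 1 = 12; no inspection nets 9. Peach prefers the inspection.
Lemon: the inspection nets 13 − 13 = 0; no inspection nets 9. Lemon prefers no inspection.
Neither type deviates, so the separating profile is an equilibrium.

Yes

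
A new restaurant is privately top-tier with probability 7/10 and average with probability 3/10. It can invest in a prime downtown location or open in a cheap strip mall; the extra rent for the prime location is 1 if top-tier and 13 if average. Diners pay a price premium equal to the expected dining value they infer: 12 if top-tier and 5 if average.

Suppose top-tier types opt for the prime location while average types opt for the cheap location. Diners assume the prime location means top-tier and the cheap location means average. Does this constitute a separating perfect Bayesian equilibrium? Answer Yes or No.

Yes

Under these beliefs, the prime location earns price premium 12 and the cheap location earns price premium 5.
top-tier: the prime location nets 12 − 1 = 11; the cheap location nets 5. top-tier prefers the prime location.
average: the prime location nets 12 − 13 = -1; the cheap location nets 5. average prefers the cheap location.
Neither type deviates, so the separating profile is an equilibrium.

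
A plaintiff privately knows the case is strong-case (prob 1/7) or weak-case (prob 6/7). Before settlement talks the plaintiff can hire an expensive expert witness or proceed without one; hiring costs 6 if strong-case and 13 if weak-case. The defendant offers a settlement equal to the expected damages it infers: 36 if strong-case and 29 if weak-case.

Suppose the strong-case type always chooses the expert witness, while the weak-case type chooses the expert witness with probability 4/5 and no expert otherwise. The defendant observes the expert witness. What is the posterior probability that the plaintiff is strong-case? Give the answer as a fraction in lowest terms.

5/29

P(the expert witness) = (1/7)·1 + (6/7)·(4/5) = 29/35.
By Bayes' rule, P(strong-case | the expert witness) = (1/7) / (29/35) = 5/29.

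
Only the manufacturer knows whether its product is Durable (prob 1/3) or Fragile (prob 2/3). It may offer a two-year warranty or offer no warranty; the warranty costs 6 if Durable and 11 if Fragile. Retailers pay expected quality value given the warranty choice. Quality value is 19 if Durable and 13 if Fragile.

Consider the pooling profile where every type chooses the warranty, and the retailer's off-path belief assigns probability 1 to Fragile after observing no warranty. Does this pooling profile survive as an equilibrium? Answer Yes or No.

On path, the retailer holds the prior and pays 1/3·19 + 2/3·13 = 15. Off path (no warranty), believing Fragile, it pays 13.
Durable: the warranty nets 15 − 6 = 9; no warranty nets 13. Durable would deviate.
Fragile: the warranty nets 15 − 11 = 4; no warranty nets 13. Fragile would deviate.
A type deviates, so pooling fails.

No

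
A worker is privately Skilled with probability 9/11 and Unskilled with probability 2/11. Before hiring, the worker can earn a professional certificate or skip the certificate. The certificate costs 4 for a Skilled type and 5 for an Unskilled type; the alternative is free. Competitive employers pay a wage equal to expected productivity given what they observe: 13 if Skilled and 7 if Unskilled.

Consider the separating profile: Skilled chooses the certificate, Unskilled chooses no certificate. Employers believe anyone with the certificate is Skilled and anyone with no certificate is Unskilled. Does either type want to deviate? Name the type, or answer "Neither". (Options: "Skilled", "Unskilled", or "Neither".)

Unskilled

The certificate pays 13; no certificate pays 7.
Skilled: assigned the certificate, nets 13 − 4 = 9; deviating to no certificate nets 7.
Unskilled: assigned no certificate, nets 7; deviating to the certificate nets 13 − 5 = 8.
The Unskilled type gains 1 by deviating.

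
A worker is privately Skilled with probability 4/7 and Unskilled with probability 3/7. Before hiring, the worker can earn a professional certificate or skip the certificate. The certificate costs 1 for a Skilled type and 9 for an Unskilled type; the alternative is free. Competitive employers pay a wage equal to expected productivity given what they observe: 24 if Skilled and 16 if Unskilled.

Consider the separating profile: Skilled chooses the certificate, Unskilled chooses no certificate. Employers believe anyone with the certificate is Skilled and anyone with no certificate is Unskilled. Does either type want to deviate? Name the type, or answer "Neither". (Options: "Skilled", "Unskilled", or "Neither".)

The certificate pays 24; no certificate pays 16.
Skilled: assigned the certificate, nets 24 − 1 = 23; deviating to no certificate nets 16.
Unskilled: assigned no certificate, nets 16; deviating to the certificate nets 24 − 9 = 15.
Both types strictly prefer their assigned action; no profitable deviation.

Neither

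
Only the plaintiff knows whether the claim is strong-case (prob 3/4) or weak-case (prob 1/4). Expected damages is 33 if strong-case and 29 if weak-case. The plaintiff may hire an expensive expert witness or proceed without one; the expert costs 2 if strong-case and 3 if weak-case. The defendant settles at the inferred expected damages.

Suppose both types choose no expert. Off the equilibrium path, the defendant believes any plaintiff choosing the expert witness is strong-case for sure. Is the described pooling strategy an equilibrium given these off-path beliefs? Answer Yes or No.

On path, the defendant holds the prior and pays 3/4·33 + 1/4·29 = 32. Off path (the expert witness), believing strong-case, it pays 33.
strong-case: no expert nets 32; the expert witness nets 33 − 2 = 31. strong-case stays.
weak-case: no expert nets 32; the expert witness nets 33 − 3 = 30. weak-case stays.
No type deviates, so pooling is sustained.

Yes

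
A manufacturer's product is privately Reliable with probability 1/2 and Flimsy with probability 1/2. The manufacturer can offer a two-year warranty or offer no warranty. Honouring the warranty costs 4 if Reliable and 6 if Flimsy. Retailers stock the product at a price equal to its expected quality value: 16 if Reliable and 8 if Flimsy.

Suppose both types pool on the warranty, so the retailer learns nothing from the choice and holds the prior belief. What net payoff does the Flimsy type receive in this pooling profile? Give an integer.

6

Pooled price = 1/2·16 + 1/2·8 = 12.
Flimsy pays cost 6 for the warranty, so net payoff = 12 − 6 = 6.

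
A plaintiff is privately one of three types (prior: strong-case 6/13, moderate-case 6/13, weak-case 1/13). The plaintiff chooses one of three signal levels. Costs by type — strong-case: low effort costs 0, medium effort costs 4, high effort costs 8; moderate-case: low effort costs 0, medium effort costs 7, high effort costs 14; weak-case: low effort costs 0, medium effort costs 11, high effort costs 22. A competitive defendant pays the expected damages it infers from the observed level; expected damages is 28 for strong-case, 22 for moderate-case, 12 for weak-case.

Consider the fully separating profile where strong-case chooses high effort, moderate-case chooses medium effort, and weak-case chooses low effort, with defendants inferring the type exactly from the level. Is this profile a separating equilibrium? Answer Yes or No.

Separating settlements: high effort → 28, medium effort → 22, low effort → 12.
strong-case (assigned high effort): low effort: 12 − 0 = 12; medium effort: 22 − 4 = 18; high effort: 28 − 8 = 20. strong-case stays.
moderate-case (assigned medium effort): low effort: 12 − 0 = 12; medium effort: 22 − 7 = 15; high effort: 28 − 14 = 14. moderate-case stays.
weak-case (assigned low effort): low effort: 12 − 0 = 12; medium effort: 22 − 11 = 11; high effort: 28 − 22 = 6. weak-case stays.
Every type prefers its assigned level; separation holds.

Yes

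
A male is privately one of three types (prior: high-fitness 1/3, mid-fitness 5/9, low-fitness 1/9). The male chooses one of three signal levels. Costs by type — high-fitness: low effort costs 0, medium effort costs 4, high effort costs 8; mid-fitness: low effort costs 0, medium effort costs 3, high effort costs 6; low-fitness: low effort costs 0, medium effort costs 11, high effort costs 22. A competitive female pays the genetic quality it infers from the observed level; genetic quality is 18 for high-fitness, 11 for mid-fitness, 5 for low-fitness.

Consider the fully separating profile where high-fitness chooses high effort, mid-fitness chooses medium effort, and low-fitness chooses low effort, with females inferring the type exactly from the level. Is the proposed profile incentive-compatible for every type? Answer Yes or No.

Separating mating payoffs: high effort → 18, medium effort → 11, low effort → 5.
high-fitness (assigned high effort): low effort: 5 − 0 = 5; medium effort: 11 − 4 = 7; high effort: 18 − 8 = 10. high-fitness stays.
mid-fitness (assigned medium effort): low effort: 5 − 0 = 5; medium effort: 11 − 3 = 8; high effort: 18 − 6 = 12. mid-fitness prefers high effort.
low-fitness (assigned low effort): low effort: 5 − 0 = 5; medium effort: 11 − 11 = 0; high effort: 18 − 22 = -4. low-fitness stays.
At least one type deviates; the separating profile fails.

No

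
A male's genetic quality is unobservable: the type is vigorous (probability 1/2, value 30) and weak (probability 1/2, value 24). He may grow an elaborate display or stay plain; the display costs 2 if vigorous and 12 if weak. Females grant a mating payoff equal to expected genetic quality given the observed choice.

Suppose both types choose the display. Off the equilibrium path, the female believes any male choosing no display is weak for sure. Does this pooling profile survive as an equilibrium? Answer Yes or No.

No

On path, the female holds the prior and pays 1/2·30 + 1/2·24 = 27. Off path (no display), believing weak, it pays 24.
vigorous: the display nets 27 − 2 = 25; no display nets 24. vigorous stays.
weak: the display nets 27 − 12 = 15; no display nets 24. weak would deviate.
A type deviates, so pooling fails.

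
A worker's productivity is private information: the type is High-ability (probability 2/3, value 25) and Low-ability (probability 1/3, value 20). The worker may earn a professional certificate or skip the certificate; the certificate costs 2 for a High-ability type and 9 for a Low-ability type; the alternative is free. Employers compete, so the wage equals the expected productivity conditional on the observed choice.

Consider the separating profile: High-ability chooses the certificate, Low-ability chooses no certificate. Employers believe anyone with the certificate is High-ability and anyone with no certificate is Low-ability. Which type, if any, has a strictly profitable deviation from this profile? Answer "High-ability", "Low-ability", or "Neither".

Neither

The certificate pays 25; no certificate pays 20.
High-ability: assigned the certificate, nets 25 − 2 = 23; deviating to no certificate nets 20.
Low-ability: assigned no certificate, nets 20; deviating to the certificate nets 25 − 9 = 16.
Both types strictly prefer their assigned action; no profitable deviation.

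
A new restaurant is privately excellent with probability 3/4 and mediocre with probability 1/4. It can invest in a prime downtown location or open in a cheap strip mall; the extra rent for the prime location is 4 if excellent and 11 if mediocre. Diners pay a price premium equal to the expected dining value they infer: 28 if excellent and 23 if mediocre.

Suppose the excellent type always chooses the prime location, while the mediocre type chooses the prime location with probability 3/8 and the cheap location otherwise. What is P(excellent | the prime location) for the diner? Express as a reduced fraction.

P(the prime location) = (3/4)·1 + (1/4)·(3/8) = 27/32.
By Bayes' rule, P(excellent | the prime location) = (3/4) / (27/32) = 8/9.

8/9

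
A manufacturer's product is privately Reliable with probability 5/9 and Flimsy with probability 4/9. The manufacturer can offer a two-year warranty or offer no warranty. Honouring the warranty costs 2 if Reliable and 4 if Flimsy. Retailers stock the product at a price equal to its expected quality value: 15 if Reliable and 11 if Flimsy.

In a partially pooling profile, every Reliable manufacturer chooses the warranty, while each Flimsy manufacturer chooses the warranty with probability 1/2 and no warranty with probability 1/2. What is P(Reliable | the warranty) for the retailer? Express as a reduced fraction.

P(the warranty) = (5/9)·1 + (4/9)·(1/2) = 7/9.
By Bayes' rule, P(Reliable | the warranty) = (5/9) / (7/9) = 5/7.

5/7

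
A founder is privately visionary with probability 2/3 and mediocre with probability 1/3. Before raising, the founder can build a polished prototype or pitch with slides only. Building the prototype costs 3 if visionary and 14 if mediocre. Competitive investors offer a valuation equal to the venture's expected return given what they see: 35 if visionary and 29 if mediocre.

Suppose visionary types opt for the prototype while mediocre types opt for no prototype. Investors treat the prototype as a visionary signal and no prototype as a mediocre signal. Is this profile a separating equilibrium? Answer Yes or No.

Under these beliefs, the prototype earns valuation 35 and no prototype earns valuation 29.
visionary: the prototype nets 35 − 3 = 32; no prototype nets 29. visionary prefers the prototype.
mediocre: the prototype nets 35 − 14 = 21; no prototype nets 29. mediocre prefers no prototype.
Neither type deviates, so the separating profile is an equilibrium.

Yes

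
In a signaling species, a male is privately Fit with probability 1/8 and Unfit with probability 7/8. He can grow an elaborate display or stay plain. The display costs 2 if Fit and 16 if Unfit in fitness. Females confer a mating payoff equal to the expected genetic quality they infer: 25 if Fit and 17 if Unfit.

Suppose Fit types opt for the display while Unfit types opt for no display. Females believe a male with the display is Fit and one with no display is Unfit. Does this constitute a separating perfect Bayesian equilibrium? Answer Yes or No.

Under these beliefs, the display earns mating payoff 25 and no display earns mating payoff 17.
Fit: the display nets 25 − 2 = 23; no display nets 17. Fit prefers the display.
Unfit: the display nets 25 − 16 = 9; no display nets 17. Unfit prefers no display.
Neither type deviates, so the separating profile is an equilibrium.

Yes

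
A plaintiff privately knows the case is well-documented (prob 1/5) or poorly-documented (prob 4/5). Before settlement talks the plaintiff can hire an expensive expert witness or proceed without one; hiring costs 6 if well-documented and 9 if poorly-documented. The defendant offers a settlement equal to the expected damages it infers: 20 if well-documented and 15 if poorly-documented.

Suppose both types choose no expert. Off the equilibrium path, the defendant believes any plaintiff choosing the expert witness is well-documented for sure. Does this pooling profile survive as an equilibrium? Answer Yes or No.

On path, the defendant holds the prior and pays 1/5·20 + 4/5·15 = 16. Off path (the expert witness), believing well-documented, it pays 20.
well-documented: no expert nets 16; the expert witness nets 20 − 6 = 14. well-documented stays.
poorly-documented: no expert nets 16; the expert witness nets 20 − 9 = 11. poorly-documented stays.
No type deviates, so pooling is sustained.

Yes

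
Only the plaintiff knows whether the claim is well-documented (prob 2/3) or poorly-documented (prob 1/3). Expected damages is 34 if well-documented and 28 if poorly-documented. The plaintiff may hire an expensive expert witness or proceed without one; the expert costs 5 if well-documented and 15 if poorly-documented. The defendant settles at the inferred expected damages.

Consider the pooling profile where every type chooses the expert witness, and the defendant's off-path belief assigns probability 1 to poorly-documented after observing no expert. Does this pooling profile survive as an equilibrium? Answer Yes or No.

No

On path, the defendant holds the prior and pays 2/3·34 + 1/3·28 = 32. Off path (no expert), believing poorly-documented, it pays 28.
well-documented: the expert witness nets 32 − 5 = 27; no expert nets 28. well-documented would deviate.
poorly-documented: the expert witness nets 32 − 15 = 17; no expert nets 28. poorly-documented would deviate.
A type deviates, so pooling fails.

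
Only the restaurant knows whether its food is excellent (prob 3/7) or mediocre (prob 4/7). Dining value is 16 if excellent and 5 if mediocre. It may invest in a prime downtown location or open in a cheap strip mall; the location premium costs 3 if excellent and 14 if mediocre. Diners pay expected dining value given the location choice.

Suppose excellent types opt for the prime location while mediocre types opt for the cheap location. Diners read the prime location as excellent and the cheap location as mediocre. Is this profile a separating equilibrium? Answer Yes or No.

Under these beliefs, the prime location earns price premium 16 and the cheap location earns price premium 5.
excellent: the prime location nets 16 − 3 = 13; the cheap location nets 5. excellent prefers the prime location.
mediocre: the prime location nets 16 − 14 = 2; the cheap location nets 5. mediocre prefers the cheap location.
Neither type deviates, so the separating profile is an equilibrium.

Yes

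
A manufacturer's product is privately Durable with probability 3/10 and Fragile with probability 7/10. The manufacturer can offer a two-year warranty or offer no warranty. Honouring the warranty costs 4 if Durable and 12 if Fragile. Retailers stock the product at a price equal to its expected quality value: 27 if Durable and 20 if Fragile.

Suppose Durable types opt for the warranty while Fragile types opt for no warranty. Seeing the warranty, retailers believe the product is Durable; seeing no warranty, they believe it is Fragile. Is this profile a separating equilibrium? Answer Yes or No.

Under these beliefs, the warranty earns price 27 and no warranty earns price 20.
Durable: the warranty nets 27 − 4 = 23; no warranty nets 20. Durable prefers the warranty.
Fragile: the warranty nets 27 − 12 = 15; no warranty nets 20. Fragile prefers no warranty.
Neither type deviates, so the separating profile is an equilibrium.

Yes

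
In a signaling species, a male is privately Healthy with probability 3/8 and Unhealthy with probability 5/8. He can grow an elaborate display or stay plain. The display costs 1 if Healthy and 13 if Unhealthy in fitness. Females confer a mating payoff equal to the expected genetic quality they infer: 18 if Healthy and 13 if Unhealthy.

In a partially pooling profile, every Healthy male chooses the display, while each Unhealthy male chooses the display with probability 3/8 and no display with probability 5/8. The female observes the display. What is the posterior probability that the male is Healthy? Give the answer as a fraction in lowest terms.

8/13

P(the display) = (3/8)·1 + (5/8)·(3/8) = 39/64.
By Bayes' rule, P(Healthy | the display) = (3/8) / (39/64) = 8/13.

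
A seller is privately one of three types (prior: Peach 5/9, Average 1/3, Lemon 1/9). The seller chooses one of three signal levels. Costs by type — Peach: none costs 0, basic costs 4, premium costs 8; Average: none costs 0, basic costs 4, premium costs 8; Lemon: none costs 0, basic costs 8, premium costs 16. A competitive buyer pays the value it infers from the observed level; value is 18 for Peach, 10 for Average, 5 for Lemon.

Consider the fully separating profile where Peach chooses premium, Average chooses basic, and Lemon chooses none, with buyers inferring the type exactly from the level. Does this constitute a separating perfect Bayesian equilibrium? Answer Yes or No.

Separating prices: premium → 18, basic → 10, none → 5.
Peach (assigned premium): none: 5 − 0 = 5; basic: 10 − 4 = 6; premium: 18 − 8 = 10. Peach stays.
Average (assigned basic): none: 5 − 0 = 5; basic: 10 − 4 = 6; premium: 18 − 8 = 10. Average prefers premium.
Lemon (assigned none): none: 5 − 0 = 5; basic: 10 − 8 = 2; premium: 18 − 16 = 2. Lemon stays.
At least one type deviates; the separating profile fails.

No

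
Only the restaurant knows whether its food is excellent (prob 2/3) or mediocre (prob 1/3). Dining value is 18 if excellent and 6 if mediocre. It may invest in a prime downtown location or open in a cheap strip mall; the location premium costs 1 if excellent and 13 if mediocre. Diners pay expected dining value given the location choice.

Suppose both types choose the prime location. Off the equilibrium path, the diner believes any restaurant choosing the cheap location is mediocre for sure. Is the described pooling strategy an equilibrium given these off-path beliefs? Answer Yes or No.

On path, the diner holds the prior and pays 2/3·18 + 1/3·6 = 14. Off path (the cheap location), believing mediocre, it pays 6.
excellent: the prime location nets 14 − 1 = 13; the cheap location nets 6. excellent stays.
mediocre: the prime location nets 14 − 13 = 1; the cheap location nets 6. mediocre would deviate.
A type deviates, so pooling fails.

No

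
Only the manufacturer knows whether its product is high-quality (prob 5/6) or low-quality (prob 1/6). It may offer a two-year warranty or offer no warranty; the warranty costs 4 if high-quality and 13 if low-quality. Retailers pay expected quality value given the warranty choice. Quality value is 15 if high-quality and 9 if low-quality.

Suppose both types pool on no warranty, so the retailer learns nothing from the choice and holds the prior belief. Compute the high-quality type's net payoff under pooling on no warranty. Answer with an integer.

Pooled price = 5/6·15 + 1/6·9 = 14.
high-quality pays no cost for no warranty, so net payoff = 14.

14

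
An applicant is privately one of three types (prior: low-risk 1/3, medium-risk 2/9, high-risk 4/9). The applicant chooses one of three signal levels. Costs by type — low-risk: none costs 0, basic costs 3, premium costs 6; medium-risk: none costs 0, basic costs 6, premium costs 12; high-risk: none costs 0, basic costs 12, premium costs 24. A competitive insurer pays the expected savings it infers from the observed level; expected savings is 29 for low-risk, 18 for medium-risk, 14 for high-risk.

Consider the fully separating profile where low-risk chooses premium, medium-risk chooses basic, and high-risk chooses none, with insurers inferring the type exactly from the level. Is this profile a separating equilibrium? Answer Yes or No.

Separating rebates: premium → 29, basic → 18, none → 14.
low-risk (assigned premium): none: 14 − 0 = 14; basic: 18 − 3 = 15; premium: 29 − 6 = 23. low-risk stays.
medium-risk (assigned basic): none: 14 − 0 = 14; basic: 18 − 6 = 12; premium: 29 − 12 = 17. medium-risk prefers premium.
high-risk (assigned none): none: 14 − 0 = 14; basic: 18 − 12 = 6; premium: 29 − 24 = 5. high-risk stays.
At least one type deviates; the separating profile fails.

No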